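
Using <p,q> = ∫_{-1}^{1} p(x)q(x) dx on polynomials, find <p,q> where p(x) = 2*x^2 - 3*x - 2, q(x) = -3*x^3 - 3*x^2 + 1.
<p,q> = 38/15

Expand the product: p(x)·q(x) = -6*x^5 + 3*x^4 + 15*x^3 + 8*x^2 - 3*x - 2.
∫_{-1}^{1} of each monomial x^k gives [2/(k+1) if k even, 0 if k odd]. Integrating term-by-term (or equivalently evaluating the antiderivative F(x) = -x^6 + 3*x^5/5 + 15*x^4/4 + 8*x^3/3 - 3*x^2/2 - 2*x at the endpoints):
  F(1) − F(−1) = 151/60 − (-1/60) = 38/15.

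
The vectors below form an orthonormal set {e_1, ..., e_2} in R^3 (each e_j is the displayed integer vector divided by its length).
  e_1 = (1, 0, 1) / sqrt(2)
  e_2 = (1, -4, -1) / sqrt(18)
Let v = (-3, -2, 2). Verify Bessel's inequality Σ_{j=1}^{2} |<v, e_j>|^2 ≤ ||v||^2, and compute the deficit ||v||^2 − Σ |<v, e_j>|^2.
Σ |<v, e_j>|^2 = 1; ||v||^2 = 17; deficit = 16

Write each e_j = u_j / sqrt(<u_j, u_j>) where u_j is the displayed integer vector. Then <v, e_j> = <v, u_j> / sqrt(<u_j, u_j>), so |<v, e_j>|^2 = <v, u_j>^2 / <u_j, u_j>.
Coefficients: <v, e_1> = -1/sqrt(2), <v, e_2> = 3/sqrt(18).
Square and sum: Σ |<v, e_j>|^2 = 1.
Compute ||v||^2 = v·v = 17.
Deficit = 17 − 1 = 16 ≥ 0, confirming Bessel's inequality. (The deficit equals ||v − Σ <v,e_j> e_j||^2, the squared distance from v to span{e_j}.)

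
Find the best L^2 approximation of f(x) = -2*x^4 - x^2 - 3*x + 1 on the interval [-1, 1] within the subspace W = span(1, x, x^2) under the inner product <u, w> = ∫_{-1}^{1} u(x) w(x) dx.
g(x) = -19*x^2/7 - 3*x + 41/35

The best approximation g ∈ W is the orthogonal projection of f onto W. Writing g = a_0 + a_1 x + a_2 x^2, the coefficients solve the normal equations G · a = b where
  G_{ij} = <φ_i, φ_j> and b_i = <f, φ_i>, with φ_0 = 1, φ_1 = x, φ_2 = x^2.
G =
  [2, 0, 2/3]
  [0, 2/3, 0]
  [2/3, 0, 2/5],
b = (8/15, -2, -32/105).
Solving gives a_0 = 41/35, a_1 = -3, a_2 = -19/7, so
  g(x) = -19*x^2/7 - 3*x + 41/35.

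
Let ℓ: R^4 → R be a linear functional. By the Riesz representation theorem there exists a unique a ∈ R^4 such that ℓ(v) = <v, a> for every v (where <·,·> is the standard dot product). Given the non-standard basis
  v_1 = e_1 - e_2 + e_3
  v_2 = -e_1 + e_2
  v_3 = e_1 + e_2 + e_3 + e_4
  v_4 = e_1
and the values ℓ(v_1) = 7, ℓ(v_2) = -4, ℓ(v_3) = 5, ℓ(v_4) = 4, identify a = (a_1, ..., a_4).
a = (4, 0, 3, -2)

Write a = (a_1, ..., a_4) in the standard basis. For each basis vector v_i, ℓ(v_i) = <v_i, a> is a linear equation in the a_j's. Collect the n equations into a matrix system V a = ℓ, where row i of V is v_i (expressed in the standard basis). Since V is invertible (lower-triangular with 1s on the diagonal, up to permutation), solve by back-substitution:
  V =
[[1, -1, 1, 0],
 [-1, 1, 0, 0],
 [1, 1, 1, 1],
 [1, 0, 0, 0]]
  V a = (7, -4, 5, 4)
Solving gives a = (4, 0, 3, -2).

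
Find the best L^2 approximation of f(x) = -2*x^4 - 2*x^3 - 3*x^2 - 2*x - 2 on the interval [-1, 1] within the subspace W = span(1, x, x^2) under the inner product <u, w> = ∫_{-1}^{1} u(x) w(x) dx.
g(x) = -33*x^2/7 - 16*x/5 - 64/35

The best approximation g ∈ W is the orthogonal projection of f onto W. Writing g = a_0 + a_1 x + a_2 x^2, the coefficients solve the normal equations G · a = b where
  G_{ij} = <φ_i, φ_j> and b_i = <f, φ_i>, with φ_0 = 1, φ_1 = x, φ_2 = x^2.
G =
  [2, 0, 2/3]
  [0, 2/3, 0]
  [2/3, 0, 2/5],
b = (-34/5, -32/15, -326/105).
Solving gives a_0 = -64/35, a_1 = -16/5, a_2 = -33/7, so
  g(x) = -33*x^2/7 - 16*x/5 - 64/35.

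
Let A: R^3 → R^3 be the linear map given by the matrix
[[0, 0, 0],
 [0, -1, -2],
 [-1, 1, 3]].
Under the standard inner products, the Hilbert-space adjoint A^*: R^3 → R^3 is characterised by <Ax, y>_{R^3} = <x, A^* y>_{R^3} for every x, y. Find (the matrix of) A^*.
A^* = A^T =
[[0, 0, -1],
 [0, -1, 1],
 [0, -2, 3]]

For real matrices with standard dot products, the defining identity <Ax, y> = <x, A^* y> gives (Ax)^T y = x^T (A^*) y, i.e. x^T A^T y = x^T (A^*) y. Since this holds for all x, y, we must have A^* = A^T. Therefore
A^* =
[[0, 0, -1],
 [0, -1, 1],
 [0, -2, 3]].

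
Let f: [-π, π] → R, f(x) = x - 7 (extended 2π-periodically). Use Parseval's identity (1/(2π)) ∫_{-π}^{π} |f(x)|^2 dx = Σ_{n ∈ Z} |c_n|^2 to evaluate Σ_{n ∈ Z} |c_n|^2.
Σ |c_n|^2 = π^2/3 + 49

Expand and integrate term by term over [-π, π]:
  ∫ (x)^2 dx = 1·(2π^3/3); ∫ 2·1·(-7)·x dx = 0 (odd integrand); ∫ (-7)^2 dx = 49·2π.
So (1/(2π)) ∫_{-π}^{π} (x - 7)^2 dx = 1π^2/3 + 49 = π^2/3 + 49.
Parseval ⇒ Σ |c_n|^2 = π^2/3 + 49.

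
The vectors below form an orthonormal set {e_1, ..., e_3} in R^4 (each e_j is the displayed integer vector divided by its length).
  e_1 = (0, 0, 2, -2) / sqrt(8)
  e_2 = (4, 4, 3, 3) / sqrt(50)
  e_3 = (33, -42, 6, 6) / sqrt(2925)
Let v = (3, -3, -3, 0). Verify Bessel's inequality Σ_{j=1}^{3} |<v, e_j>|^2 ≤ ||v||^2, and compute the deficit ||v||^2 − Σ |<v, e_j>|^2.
Σ |<v, e_j>|^2 = 270/13; ||v||^2 = 27; deficit = 81/13

Write each e_j = u_j / sqrt(<u_j, u_j>) where u_j is the displayed integer vector. Then <v, e_j> = <v, u_j> / sqrt(<u_j, u_j>), so |<v, e_j>|^2 = <v, u_j>^2 / <u_j, u_j>.
Coefficients: <v, e_1> = -6/sqrt(8), <v, e_2> = -9/sqrt(50), <v, e_3> = 207/sqrt(2925).
Square and sum: Σ |<v, e_j>|^2 = 270/13.
Compute ||v||^2 = v·v = 27.
Deficit = 27 − 270/13 = 81/13 ≥ 0, confirming Bessel's inequality. (The deficit equals ||v − Σ <v,e_j> e_j||^2, the squared distance from v to span{e_j}.)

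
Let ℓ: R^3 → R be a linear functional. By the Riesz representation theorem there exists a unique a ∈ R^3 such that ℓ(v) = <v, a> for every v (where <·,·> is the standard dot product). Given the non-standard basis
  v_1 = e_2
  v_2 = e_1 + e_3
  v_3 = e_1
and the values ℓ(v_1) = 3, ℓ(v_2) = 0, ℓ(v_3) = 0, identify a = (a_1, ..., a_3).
a = (0, 3, 0)

Write a = (a_1, ..., a_3) in the standard basis. For each basis vector v_i, ℓ(v_i) = <v_i, a> is a linear equation in the a_j's. Collect the n equations into a matrix system V a = ℓ, where row i of V is v_i (expressed in the standard basis). Since V is invertible (lower-triangular with 1s on the diagonal, up to permutation), solve by back-substitution:
  V =
[[0, 1, 0],
 [1, 0, 1],
 [1, 0, 0]]
  V a = (3, 0, 0)
Solving gives a = (0, 3, 0).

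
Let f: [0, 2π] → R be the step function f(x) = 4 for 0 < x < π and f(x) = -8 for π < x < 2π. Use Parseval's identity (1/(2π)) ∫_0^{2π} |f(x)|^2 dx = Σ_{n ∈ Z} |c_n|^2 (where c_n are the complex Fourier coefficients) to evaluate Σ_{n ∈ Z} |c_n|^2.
Σ |c_n|^2 = 40

Parseval equates the L^2 energy of f (normalised by 1/(2π)) with the ℓ^2 sum of its Fourier coefficients: (1/(2π)) ∫_0^{2π} |f|^2 = Σ |c_n|^2.
Compute the left side: (1/(2π)) [∫_0^π 4^2 dx + ∫_π^{2π} (-8)^2 dx] = (1/(2π)) · (16π + 64π) = (16 + 64)/2 = 40.
So Σ_{n ∈ Z} |c_n|^2 = 40.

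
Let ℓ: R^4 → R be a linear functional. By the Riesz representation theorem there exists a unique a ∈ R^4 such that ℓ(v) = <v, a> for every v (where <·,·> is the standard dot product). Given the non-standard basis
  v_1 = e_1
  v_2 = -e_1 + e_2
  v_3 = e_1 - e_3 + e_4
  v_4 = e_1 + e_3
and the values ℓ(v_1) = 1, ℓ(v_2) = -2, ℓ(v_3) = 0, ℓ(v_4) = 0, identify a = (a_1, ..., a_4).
a = (1, -1, -1, -2)

Write a = (a_1, ..., a_4) in the standard basis. For each basis vector v_i, ℓ(v_i) = <v_i, a> is a linear equation in the a_j's. Collect the n equations into a matrix system V a = ℓ, where row i of V is v_i (expressed in the standard basis). Since V is invertible (lower-triangular with 1s on the diagonal, up to permutation), solve by back-substitution:
  V =
[[1, 0, 0, 0],
 [-1, 1, 0, 0],
 [1, 0, -1, 1],
 [1, 0, 1, 0]]
  V a = (1, -2, 0, 0)
Solving gives a = (1, -1, -1, -2).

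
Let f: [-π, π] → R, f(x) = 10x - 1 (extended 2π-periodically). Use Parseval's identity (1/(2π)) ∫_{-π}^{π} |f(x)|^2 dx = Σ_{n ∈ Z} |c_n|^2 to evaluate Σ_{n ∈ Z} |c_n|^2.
Σ |c_n|^2 = 100π^2/3 + 1

Expand and integrate term by term over [-π, π]:
  ∫ (10x)^2 dx = 100·(2π^3/3); ∫ 2·10·(-1)·x dx = 0 (odd integrand); ∫ (-1)^2 dx = 1·2π.
So (1/(2π)) ∫_{-π}^{π} (10x - 1)^2 dx = 100π^2/3 + 1 = 100π^2/3 + 1.
Parseval ⇒ Σ |c_n|^2 = 100π^2/3 + 1.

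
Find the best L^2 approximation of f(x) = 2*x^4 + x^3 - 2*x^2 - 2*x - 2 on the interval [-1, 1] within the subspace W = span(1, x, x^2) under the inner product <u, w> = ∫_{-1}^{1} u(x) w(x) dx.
g(x) = -2*x^2/7 - 7*x/5 - 76/35

The best approximation g ∈ W is the orthogonal projection of f onto W. Writing g = a_0 + a_1 x + a_2 x^2, the coefficients solve the normal equations G · a = b where
  G_{ij} = <φ_i, φ_j> and b_i = <f, φ_i>, with φ_0 = 1, φ_1 = x, φ_2 = x^2.
G =
  [2, 0, 2/3]
  [0, 2/3, 0]
  [2/3, 0, 2/5],
b = (-68/15, -14/15, -164/105).
Solving gives a_0 = -76/35, a_1 = -7/5, a_2 = -2/7, so
  g(x) = -2*x^2/7 - 7*x/5 - 76/35.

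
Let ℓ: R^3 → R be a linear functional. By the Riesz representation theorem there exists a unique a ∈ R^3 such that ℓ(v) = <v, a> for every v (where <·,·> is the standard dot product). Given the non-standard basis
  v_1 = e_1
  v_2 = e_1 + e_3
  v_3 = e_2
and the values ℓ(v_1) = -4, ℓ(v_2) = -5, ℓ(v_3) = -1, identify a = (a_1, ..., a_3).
a = (-4, -1, -1)

Write a = (a_1, ..., a_3) in the standard basis. For each basis vector v_i, ℓ(v_i) = <v_i, a> is a linear equation in the a_j's. Collect the n equations into a matrix system V a = ℓ, where row i of V is v_i (expressed in the standard basis). Since V is invertible (lower-triangular with 1s on the diagonal, up to permutation), solve by back-substitution:
  V =
[[1, 0, 0],
 [1, 0, 1],
 [0, 1, 0]]
  V a = (-4, -5, -1)
Solving gives a = (-4, -1, -1).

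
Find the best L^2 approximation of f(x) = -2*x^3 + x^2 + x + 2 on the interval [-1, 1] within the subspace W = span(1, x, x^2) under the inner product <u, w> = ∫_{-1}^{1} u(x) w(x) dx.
g(x) = x^2 - x/5 + 2

The best approximation g ∈ W is the orthogonal projection of f onto W. Writing g = a_0 + a_1 x + a_2 x^2, the coefficients solve the normal equations G · a = b where
  G_{ij} = <φ_i, φ_j> and b_i = <f, φ_i>, with φ_0 = 1, φ_1 = x, φ_2 = x^2.
G =
  [2, 0, 2/3]
  [0, 2/3, 0]
  [2/3, 0, 2/5],
b = (14/3, -2/15, 26/15).
Solving gives a_0 = 2, a_1 = -1/5, a_2 = 1, so
  g(x) = x^2 - x/5 + 2.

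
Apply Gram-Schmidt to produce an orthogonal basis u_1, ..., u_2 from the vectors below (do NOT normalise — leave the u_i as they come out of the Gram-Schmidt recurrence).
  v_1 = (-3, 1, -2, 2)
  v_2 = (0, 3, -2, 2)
Orthogonal basis:
  u_1 = (-3, 1, -2, 2)
  u_2 = (11/6, 43/18, -7/9, 7/9)

Apply the Gram-Schmidt recurrence
  u_1 = v_1
  u_i = v_i − Σ_{j<i} ((v_i · u_j) / (u_j · u_j)) · u_j.

Step by step this gives:
  u_1 = (-3, 1, -2, 2)
  u_2 = (11/6, 43/18, -7/9, 7/9)

Orthogonality check:
  u_2 · u_1 = 0 (should be 0)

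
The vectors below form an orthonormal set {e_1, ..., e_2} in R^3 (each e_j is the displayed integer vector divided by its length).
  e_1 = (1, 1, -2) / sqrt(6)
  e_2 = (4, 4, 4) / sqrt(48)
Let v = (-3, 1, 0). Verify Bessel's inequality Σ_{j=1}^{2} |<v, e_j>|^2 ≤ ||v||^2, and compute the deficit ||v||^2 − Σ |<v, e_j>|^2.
Σ |<v, e_j>|^2 = 2; ||v||^2 = 10; deficit = 8

Write each e_j = u_j / sqrt(<u_j, u_j>) where u_j is the displayed integer vector. Then <v, e_j> = <v, u_j> / sqrt(<u_j, u_j>), so |<v, e_j>|^2 = <v, u_j>^2 / <u_j, u_j>.
Coefficients: <v, e_1> = -2/sqrt(6), <v, e_2> = -8/sqrt(48).
Square and sum: Σ |<v, e_j>|^2 = 2.
Compute ||v||^2 = v·v = 10.
Deficit = 10 − 2 = 8 ≥ 0, confirming Bessel's inequality. (The deficit equals ||v − Σ <v,e_j> e_j||^2, the squared distance from v to span{e_j}.)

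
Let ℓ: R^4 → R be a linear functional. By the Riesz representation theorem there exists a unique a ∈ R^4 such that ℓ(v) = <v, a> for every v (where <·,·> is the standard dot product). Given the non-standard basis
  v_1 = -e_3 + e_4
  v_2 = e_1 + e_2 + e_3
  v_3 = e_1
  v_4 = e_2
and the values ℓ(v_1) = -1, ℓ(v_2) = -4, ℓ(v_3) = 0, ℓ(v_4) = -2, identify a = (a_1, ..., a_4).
a = (0, -2, -2, -3)

Write a = (a_1, ..., a_4) in the standard basis. For each basis vector v_i, ℓ(v_i) = <v_i, a> is a linear equation in the a_j's. Collect the n equations into a matrix system V a = ℓ, where row i of V is v_i (expressed in the standard basis). Since V is invertible (lower-triangular with 1s on the diagonal, up to permutation), solve by back-substitution:
  V =
[[0, 0, -1, 1],
 [1, 1, 1, 0],
 [1, 0, 0, 0],
 [0, 1, 0, 0]]
  V a = (-1, -4, 0, -2)
Solving gives a = (0, -2, -2, -3).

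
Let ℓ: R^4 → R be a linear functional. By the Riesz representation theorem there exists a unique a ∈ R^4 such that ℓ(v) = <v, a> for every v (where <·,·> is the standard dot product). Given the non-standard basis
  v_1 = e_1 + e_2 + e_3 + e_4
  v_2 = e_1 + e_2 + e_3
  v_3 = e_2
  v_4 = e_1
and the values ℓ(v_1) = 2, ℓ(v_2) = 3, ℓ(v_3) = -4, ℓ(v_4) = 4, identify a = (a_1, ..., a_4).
a = (4, -4, 3, -1)

Write a = (a_1, ..., a_4) in the standard basis. For each basis vector v_i, ℓ(v_i) = <v_i, a> is a linear equation in the a_j's. Collect the n equations into a matrix system V a = ℓ, where row i of V is v_i (expressed in the standard basis). Since V is invertible (lower-triangular with 1s on the diagonal, up to permutation), solve by back-substitution:
  V =
[[1, 1, 1, 1],
 [1, 1, 1, 0],
 [0, 1, 0, 0],
 [1, 0, 0, 0]]
  V a = (2, 3, -4, 4)
Solving gives a = (4, -4, 3, -1).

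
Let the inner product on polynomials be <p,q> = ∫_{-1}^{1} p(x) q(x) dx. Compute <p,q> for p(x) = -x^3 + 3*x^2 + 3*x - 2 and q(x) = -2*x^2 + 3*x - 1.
<p,q> = 106/15

Expand the product: p(x)·q(x) = 2*x^5 - 9*x^4 + 4*x^3 + 10*x^2 - 9*x + 2.
∫_{-1}^{1} of each monomial x^k gives [2/(k+1) if k even, 0 if k odd]. Integrating term-by-term (or equivalently evaluating the antiderivative F(x) = x^6/3 - 9*x^5/5 + x^4 + 10*x^3/3 - 9*x^2/2 + 2*x at the endpoints):
  F(1) − F(−1) = 11/30 − (-67/10) = 106/15.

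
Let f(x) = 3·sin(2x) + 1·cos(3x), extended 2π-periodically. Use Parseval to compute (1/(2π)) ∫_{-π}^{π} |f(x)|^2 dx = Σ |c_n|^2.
Σ |c_n|^2 = 5

Expand |f|^2 and use orthogonality of {sin(nx), cos(mx)} on [-π, π]:
  ∫_{-π}^{π} sin(nx)^2 dx = π, ∫ cos(mx)^2 dx = π, and cross terms integrate to 0.
So ∫_{-π}^{π} f(x)^2 dx = 3^2 · π + 1^2 · π = (9 + 1)π.
Divide by 2π: (9 + 1)/2 = 5.
By Parseval, this equals Σ |c_n|^2.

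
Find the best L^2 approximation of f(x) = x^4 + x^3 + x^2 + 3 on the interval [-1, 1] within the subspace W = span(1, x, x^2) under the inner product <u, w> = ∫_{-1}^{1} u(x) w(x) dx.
g(x) = 13*x^2/7 + 3*x/5 + 102/35

The best approximation g ∈ W is the orthogonal projection of f onto W. Writing g = a_0 + a_1 x + a_2 x^2, the coefficients solve the normal equations G · a = b where
  G_{ij} = <φ_i, φ_j> and b_i = <f, φ_i>, with φ_0 = 1, φ_1 = x, φ_2 = x^2.
G =
  [2, 0, 2/3]
  [0, 2/3, 0]
  [2/3, 0, 2/5],
b = (106/15, 2/5, 94/35).
Solving gives a_0 = 102/35, a_1 = 3/5, a_2 = 13/7, so
  g(x) = 13*x^2/7 + 3*x/5 + 102/35.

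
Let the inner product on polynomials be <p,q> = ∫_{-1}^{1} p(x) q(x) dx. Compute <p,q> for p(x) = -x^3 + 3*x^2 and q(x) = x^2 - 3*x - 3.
<p,q> = -18/5

Expand the product: p(x)·q(x) = -x^5 + 6*x^4 - 6*x^3 - 9*x^2.
∫_{-1}^{1} of each monomial x^k gives [2/(k+1) if k even, 0 if k odd]. Integrating term-by-term (or equivalently evaluating the antiderivative F(x) = -x^6/6 + 6*x^5/5 - 3*x^4/2 - 3*x^3 at the endpoints):
  F(1) − F(−1) = -52/15 − (2/15) = -18/5.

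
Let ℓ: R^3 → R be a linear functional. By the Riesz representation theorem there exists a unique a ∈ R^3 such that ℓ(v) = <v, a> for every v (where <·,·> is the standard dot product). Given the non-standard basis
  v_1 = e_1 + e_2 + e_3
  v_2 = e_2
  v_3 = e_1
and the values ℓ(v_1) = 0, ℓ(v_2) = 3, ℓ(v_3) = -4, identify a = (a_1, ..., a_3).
a = (-4, 3, 1)

Write a = (a_1, ..., a_3) in the standard basis. For each basis vector v_i, ℓ(v_i) = <v_i, a> is a linear equation in the a_j's. Collect the n equations into a matrix system V a = ℓ, where row i of V is v_i (expressed in the standard basis). Since V is invertible (lower-triangular with 1s on the diagonal, up to permutation), solve by back-substitution:
  V =
[[1, 1, 1],
 [0, 1, 0],
 [1, 0, 0]]
  V a = (0, 3, -4)
Solving gives a = (-4, 3, 1).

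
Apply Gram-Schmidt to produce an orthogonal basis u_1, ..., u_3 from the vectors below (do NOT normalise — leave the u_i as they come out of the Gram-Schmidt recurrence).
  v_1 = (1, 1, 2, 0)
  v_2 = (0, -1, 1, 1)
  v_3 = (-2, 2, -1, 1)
Orthogonal basis:
  u_1 = (1, 1, 2, 0)
  u_2 = (-1/6, -7/6, 2/3, 1)
  u_3 = (-30/17, 28/17, 1/17, 27/17)

Apply the Gram-Schmidt recurrence
  u_1 = v_1
  u_i = v_i − Σ_{j<i} ((v_i · u_j) / (u_j · u_j)) · u_j.

Step by step this gives:
  u_1 = (1, 1, 2, 0)
  u_2 = (-1/6, -7/6, 2/3, 1)
  u_3 = (-30/17, 28/17, 1/17, 27/17)

Orthogonality check:
  u_2 · u_1 = 0 (should be 0)
  u_3 · u_1 = 0 (should be 0)
  u_3 · u_2 = 0 (should be 0)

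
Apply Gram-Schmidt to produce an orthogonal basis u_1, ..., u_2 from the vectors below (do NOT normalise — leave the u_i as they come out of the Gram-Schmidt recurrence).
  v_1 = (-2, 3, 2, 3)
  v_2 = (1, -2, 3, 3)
Orthogonal basis:
  u_1 = (-2, 3, 2, 3)
  u_2 = (20/13, -73/26, 32/13, 57/26)

Apply the Gram-Schmidt recurrence
  u_1 = v_1
  u_i = v_i − Σ_{j<i} ((v_i · u_j) / (u_j · u_j)) · u_j.

Step by step this gives:
  u_1 = (-2, 3, 2, 3)
  u_2 = (20/13, -73/26, 32/13, 57/26)

Orthogonality check:
  u_2 · u_1 = 0 (should be 0)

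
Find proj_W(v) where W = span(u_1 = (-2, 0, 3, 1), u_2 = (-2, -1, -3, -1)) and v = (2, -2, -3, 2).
proj_W(v) = (131/87, -2/87, -139/58, -139/174)

Set up U = [u_1 | ... | u_2] ∈ R^(4×2). The projector onto W = col(U) is P = U (U^T U)^(-1) U^T.
Compute U^T U =
  [14, -6]
  [-6, 15],
and U^T v = (-11, 5).
Solve U^T U · c = U^T v for the coefficients: c = (-45/58, 2/87). The projection is proj_W(v) = U c.
Check: (v - proj_W(v)) · u_1 = 0  (should be 0).
Check: (v - proj_W(v)) · u_2 = 0  (should be 0).
Result: proj_W(v) = (131/87, -2/87, -139/58, -139/174).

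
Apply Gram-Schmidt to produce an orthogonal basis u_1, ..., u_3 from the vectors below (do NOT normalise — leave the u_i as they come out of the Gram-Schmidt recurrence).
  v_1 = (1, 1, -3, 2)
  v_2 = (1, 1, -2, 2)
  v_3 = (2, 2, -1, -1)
Orthogonal basis:
  u_1 = (1, 1, -3, 2)
  u_2 = (1/5, 1/5, 2/5, 2/5)
  u_3 = (5/3, 5/3, 0, -5/3)

Apply the Gram-Schmidt recurrence
  u_1 = v_1
  u_i = v_i − Σ_{j<i} ((v_i · u_j) / (u_j · u_j)) · u_j.

Step by step this gives:
  u_1 = (1, 1, -3, 2)
  u_2 = (1/5, 1/5, 2/5, 2/5)
  u_3 = (5/3, 5/3, 0, -5/3)

Orthogonality check:
  u_2 · u_1 = 0 (should be 0)
  u_3 · u_1 = 0 (should be 0)
  u_3 · u_2 = 0 (should be 0)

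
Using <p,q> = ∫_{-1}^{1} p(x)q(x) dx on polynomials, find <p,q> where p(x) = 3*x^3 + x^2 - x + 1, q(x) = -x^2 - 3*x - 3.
<p,q> = -32/3

Expand the product: p(x)·q(x) = -3*x^5 - 10*x^4 - 11*x^3 - x^2 - 3.
∫_{-1}^{1} of each monomial x^k gives [2/(k+1) if k even, 0 if k odd]. Integrating term-by-term (or equivalently evaluating the antiderivative F(x) = -x^6/2 - 2*x^5 - 11*x^4/4 - x^3/3 - 3*x at the endpoints):
  F(1) − F(−1) = -103/12 − (25/12) = -32/3.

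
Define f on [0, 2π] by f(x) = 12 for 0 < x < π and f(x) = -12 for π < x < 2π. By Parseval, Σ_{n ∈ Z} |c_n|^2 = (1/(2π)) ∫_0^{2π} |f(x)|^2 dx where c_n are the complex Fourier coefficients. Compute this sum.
Σ |c_n|^2 = 144

Parseval equates the L^2 energy of f (normalised by 1/(2π)) with the ℓ^2 sum of its Fourier coefficients: (1/(2π)) ∫_0^{2π} |f|^2 = Σ |c_n|^2.
Compute the left side: (1/(2π)) [∫_0^π 12^2 dx + ∫_π^{2π} (-12)^2 dx] = (1/(2π)) · (144π + 144π) = (144 + 144)/2 = 144.
So Σ_{n ∈ Z} |c_n|^2 = 144.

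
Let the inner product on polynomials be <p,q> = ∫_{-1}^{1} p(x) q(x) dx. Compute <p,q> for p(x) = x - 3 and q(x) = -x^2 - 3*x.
<p,q> = 0

Expand the product: p(x)·q(x) = -x^3 + 9*x.
∫_{-1}^{1} of each monomial x^k gives [2/(k+1) if k even, 0 if k odd]. Integrating term-by-term (or equivalently evaluating the antiderivative F(x) = -x^4/4 + 9*x^2/2 at the endpoints):
  F(1) − F(−1) = 17/4 − (17/4) = 0.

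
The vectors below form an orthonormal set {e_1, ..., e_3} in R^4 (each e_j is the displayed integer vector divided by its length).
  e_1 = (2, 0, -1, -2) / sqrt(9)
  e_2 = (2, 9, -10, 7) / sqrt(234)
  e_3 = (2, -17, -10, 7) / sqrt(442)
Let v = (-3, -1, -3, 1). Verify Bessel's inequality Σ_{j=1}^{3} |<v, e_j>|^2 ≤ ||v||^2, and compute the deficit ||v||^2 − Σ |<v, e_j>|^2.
Σ |<v, e_j>|^2 = 171/17; ||v||^2 = 20; deficit = 169/17

Write each e_j = u_j / sqrt(<u_j, u_j>) where u_j is the displayed integer vector. Then <v, e_j> = <v, u_j> / sqrt(<u_j, u_j>), so |<v, e_j>|^2 = <v, u_j>^2 / <u_j, u_j>.
Coefficients: <v, e_1> = -5/sqrt(9), <v, e_2> = 22/sqrt(234), <v, e_3> = 48/sqrt(442).
Square and sum: Σ |<v, e_j>|^2 = 171/17.
Compute ||v||^2 = v·v = 20.
Deficit = 20 − 171/17 = 169/17 ≥ 0, confirming Bessel's inequality. (The deficit equals ||v − Σ <v,e_j> e_j||^2, the squared distance from v to span{e_j}.)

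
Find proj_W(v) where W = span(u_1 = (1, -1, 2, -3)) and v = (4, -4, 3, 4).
proj_W(v) = (2/15, -2/15, 4/15, -2/5)

Set up U = [u_1 | ... | u_1] ∈ R^(4×1). The projector onto W = col(U) is P = U (U^T U)^(-1) U^T.
Compute U^T U =
  [15],
and U^T v = (2).
Solve U^T U · c = U^T v for the coefficients: c = (2/15). The projection is proj_W(v) = U c.
Check: (v - proj_W(v)) · u_1 = 0  (should be 0).
Result: proj_W(v) = (2/15, -2/15, 4/15, -2/5).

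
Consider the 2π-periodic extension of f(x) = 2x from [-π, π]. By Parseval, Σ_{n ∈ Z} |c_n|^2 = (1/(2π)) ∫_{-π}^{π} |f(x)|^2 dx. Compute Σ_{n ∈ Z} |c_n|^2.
Σ |c_n|^2 = 4π^2/3

Expand and integrate term by term over [-π, π]:
  ∫ (2x)^2 dx = 4·(2π^3/3); ∫ 2·2·(0)·x dx = 0 (odd integrand); ∫ 0^2 dx = 0·2π.
So (1/(2π)) ∫_{-π}^{π} (2x)^2 dx = 4π^2/3 + 0 = 4π^2/3.
Parseval ⇒ Σ |c_n|^2 = 4π^2/3.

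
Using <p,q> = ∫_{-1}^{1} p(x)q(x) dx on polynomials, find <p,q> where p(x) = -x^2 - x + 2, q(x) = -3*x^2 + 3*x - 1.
<p,q> = -122/15

Expand the product: p(x)·q(x) = 3*x^4 - 8*x^2 + 7*x - 2.
∫_{-1}^{1} of each monomial x^k gives [2/(k+1) if k even, 0 if k odd]. Integrating term-by-term (or equivalently evaluating the antiderivative F(x) = 3*x^5/5 - 8*x^3/3 + 7*x^2/2 - 2*x at the endpoints):
  F(1) − F(−1) = -17/30 − (227/30) = -122/15.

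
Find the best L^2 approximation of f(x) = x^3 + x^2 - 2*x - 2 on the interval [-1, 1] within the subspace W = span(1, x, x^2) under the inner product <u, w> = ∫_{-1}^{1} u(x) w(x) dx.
g(x) = x^2 - 7*x/5 - 2

The best approximation g ∈ W is the orthogonal projection of f onto W. Writing g = a_0 + a_1 x + a_2 x^2, the coefficients solve the normal equations G · a = b where
  G_{ij} = <φ_i, φ_j> and b_i = <f, φ_i>, with φ_0 = 1, φ_1 = x, φ_2 = x^2.
G =
  [2, 0, 2/3]
  [0, 2/3, 0]
  [2/3, 0, 2/5],
b = (-10/3, -14/15, -14/15).
Solving gives a_0 = -2, a_1 = -7/5, a_2 = 1, so
  g(x) = x^2 - 7*x/5 - 2.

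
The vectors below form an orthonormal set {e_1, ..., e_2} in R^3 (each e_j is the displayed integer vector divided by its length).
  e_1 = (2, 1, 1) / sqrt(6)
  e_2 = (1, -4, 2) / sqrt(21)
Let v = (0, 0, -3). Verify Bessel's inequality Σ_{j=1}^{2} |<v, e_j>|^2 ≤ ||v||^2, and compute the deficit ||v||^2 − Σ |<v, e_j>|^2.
Σ |<v, e_j>|^2 = 45/14; ||v||^2 = 9; deficit = 81/14

Write each e_j = u_j / sqrt(<u_j, u_j>) where u_j is the displayed integer vector. Then <v, e_j> = <v, u_j> / sqrt(<u_j, u_j>), so |<v, e_j>|^2 = <v, u_j>^2 / <u_j, u_j>.
Coefficients: <v, e_1> = -3/sqrt(6), <v, e_2> = -6/sqrt(21).
Square and sum: Σ |<v, e_j>|^2 = 45/14.
Compute ||v||^2 = v·v = 9.
Deficit = 9 − 45/14 = 81/14 ≥ 0, confirming Bessel's inequality. (The deficit equals ||v − Σ <v,e_j> e_j||^2, the squared distance from v to span{e_j}.)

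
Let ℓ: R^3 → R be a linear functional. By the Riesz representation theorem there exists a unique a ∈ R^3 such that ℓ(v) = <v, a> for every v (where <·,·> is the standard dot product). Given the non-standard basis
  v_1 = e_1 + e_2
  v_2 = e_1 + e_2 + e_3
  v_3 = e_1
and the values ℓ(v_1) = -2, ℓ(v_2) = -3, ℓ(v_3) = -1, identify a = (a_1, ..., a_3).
a = (-1, -1, -1)

Write a = (a_1, ..., a_3) in the standard basis. For each basis vector v_i, ℓ(v_i) = <v_i, a> is a linear equation in the a_j's. Collect the n equations into a matrix system V a = ℓ, where row i of V is v_i (expressed in the standard basis). Since V is invertible (lower-triangular with 1s on the diagonal, up to permutation), solve by back-substitution:
  V =
[[1, 1, 0],
 [1, 1, 1],
 [1, 0, 0]]
  V a = (-2, -3, -1)
Solving gives a = (-1, -1, -1).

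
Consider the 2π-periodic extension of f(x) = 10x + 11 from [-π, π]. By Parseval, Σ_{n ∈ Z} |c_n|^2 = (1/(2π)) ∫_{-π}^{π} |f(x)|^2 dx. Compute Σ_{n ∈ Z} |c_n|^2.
Σ |c_n|^2 = 100π^2/3 + 121

Expand and integrate term by term over [-π, π]:
  ∫ (10x)^2 dx = 100·(2π^3/3); ∫ 2·10·(11)·x dx = 0 (odd integrand); ∫ 11^2 dx = 121·2π.
So (1/(2π)) ∫_{-π}^{π} (10x + 11)^2 dx = 100π^2/3 + 121 = 100π^2/3 + 121.
Parseval ⇒ Σ |c_n|^2 = 100π^2/3 + 121.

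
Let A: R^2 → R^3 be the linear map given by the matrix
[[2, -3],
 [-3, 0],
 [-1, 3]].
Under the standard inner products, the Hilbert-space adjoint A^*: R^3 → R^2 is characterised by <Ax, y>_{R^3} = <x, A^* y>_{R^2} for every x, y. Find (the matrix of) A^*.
A^* = A^T =
[[2, -3, -1],
 [-3, 0, 3]]

For real matrices with standard dot products, the defining identity <Ax, y> = <x, A^* y> gives (Ax)^T y = x^T (A^*) y, i.e. x^T A^T y = x^T (A^*) y. Since this holds for all x, y, we must have A^* = A^T. Therefore
A^* =
[[2, -3, -1],
 [-3, 0, 3]].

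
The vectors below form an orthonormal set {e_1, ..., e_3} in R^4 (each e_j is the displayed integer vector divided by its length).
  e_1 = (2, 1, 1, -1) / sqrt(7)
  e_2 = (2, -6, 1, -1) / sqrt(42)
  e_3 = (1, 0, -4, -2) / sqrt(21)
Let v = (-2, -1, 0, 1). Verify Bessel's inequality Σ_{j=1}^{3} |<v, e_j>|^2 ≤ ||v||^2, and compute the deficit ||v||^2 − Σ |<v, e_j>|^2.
Σ |<v, e_j>|^2 = 83/14; ||v||^2 = 6; deficit = 1/14

Write each e_j = u_j / sqrt(<u_j, u_j>) where u_j is the displayed integer vector. Then <v, e_j> = <v, u_j> / sqrt(<u_j, u_j>), so |<v, e_j>|^2 = <v, u_j>^2 / <u_j, u_j>.
Coefficients: <v, e_1> = -6/sqrt(7), <v, e_2> = 1/sqrt(42), <v, e_3> = -4/sqrt(21).
Square and sum: Σ |<v, e_j>|^2 = 83/14.
Compute ||v||^2 = v·v = 6.
Deficit = 6 − 83/14 = 1/14 ≥ 0, confirming Bessel's inequality. (The deficit equals ||v − Σ <v,e_j> e_j||^2, the squared distance from v to span{e_j}.)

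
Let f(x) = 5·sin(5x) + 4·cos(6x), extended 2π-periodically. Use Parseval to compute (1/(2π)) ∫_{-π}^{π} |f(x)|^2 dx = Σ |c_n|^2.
Σ |c_n|^2 = 41/2

Expand |f|^2 and use orthogonality of {sin(nx), cos(mx)} on [-π, π]:
  ∫_{-π}^{π} sin(nx)^2 dx = π, ∫ cos(mx)^2 dx = π, and cross terms integrate to 0.
So ∫_{-π}^{π} f(x)^2 dx = 5^2 · π + 4^2 · π = (25 + 16)π.
Divide by 2π: (25 + 16)/2 = 41/2.
By Parseval, this equals Σ |c_n|^2.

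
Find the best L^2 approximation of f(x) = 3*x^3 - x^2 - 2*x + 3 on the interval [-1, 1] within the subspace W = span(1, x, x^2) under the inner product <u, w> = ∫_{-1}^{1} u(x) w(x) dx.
g(x) = -x^2 - x/5 + 3

The best approximation g ∈ W is the orthogonal projection of f onto W. Writing g = a_0 + a_1 x + a_2 x^2, the coefficients solve the normal equations G · a = b where
  G_{ij} = <φ_i, φ_j> and b_i = <f, φ_i>, with φ_0 = 1, φ_1 = x, φ_2 = x^2.
G =
  [2, 0, 2/3]
  [0, 2/3, 0]
  [2/3, 0, 2/5],
b = (16/3, -2/15, 8/5).
Solving gives a_0 = 3, a_1 = -1/5, a_2 = -1, so
  g(x) = -x^2 - x/5 + 3.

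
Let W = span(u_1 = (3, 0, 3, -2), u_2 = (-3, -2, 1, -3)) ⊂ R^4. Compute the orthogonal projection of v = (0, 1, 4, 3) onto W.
proj_W(v) = (438/253, 14/23, 130/253, 93/253)

Set up U = [u_1 | ... | u_2] ∈ R^(4×2). The projector onto W = col(U) is P = U (U^T U)^(-1) U^T.
Compute U^T U =
  [22, 0]
  [0, 23],
and U^T v = (6, -7).
Solve U^T U · c = U^T v for the coefficients: c = (3/11, -7/23). The projection is proj_W(v) = U c.
Check: (v - proj_W(v)) · u_1 = 0  (should be 0).
Check: (v - proj_W(v)) · u_2 = 0  (should be 0).
Result: proj_W(v) = (438/253, 14/23, 130/253, 93/253).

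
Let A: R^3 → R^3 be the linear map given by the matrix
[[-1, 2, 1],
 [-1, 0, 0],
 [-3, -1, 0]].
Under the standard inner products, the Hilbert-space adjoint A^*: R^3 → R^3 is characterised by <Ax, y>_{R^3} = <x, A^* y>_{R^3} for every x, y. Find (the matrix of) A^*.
A^* = A^T =
[[-1, -1, -3],
 [2, 0, -1],
 [1, 0, 0]]

For real matrices with standard dot products, the defining identity <Ax, y> = <x, A^* y> gives (Ax)^T y = x^T (A^*) y, i.e. x^T A^T y = x^T (A^*) y. Since this holds for all x, y, we must have A^* = A^T. Therefore
A^* =
[[-1, -1, -3],
 [2, 0, -1],
 [1, 0, 0]].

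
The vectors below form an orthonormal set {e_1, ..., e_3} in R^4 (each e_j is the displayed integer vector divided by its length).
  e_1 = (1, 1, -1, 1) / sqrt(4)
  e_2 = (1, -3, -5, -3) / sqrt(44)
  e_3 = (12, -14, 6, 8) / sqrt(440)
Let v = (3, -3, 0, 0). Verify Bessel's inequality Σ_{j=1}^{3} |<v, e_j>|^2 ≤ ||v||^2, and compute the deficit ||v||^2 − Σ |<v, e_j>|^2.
Σ |<v, e_j>|^2 = 171/10; ||v||^2 = 18; deficit = 9/10

Write each e_j = u_j / sqrt(<u_j, u_j>) where u_j is the displayed integer vector. Then <v, e_j> = <v, u_j> / sqrt(<u_j, u_j>), so |<v, e_j>|^2 = <v, u_j>^2 / <u_j, u_j>.
Coefficients: <v, e_1> = 0/sqrt(4), <v, e_2> = 12/sqrt(44), <v, e_3> = 78/sqrt(440).
Square and sum: Σ |<v, e_j>|^2 = 171/10.
Compute ||v||^2 = v·v = 18.
Deficit = 18 − 171/10 = 9/10 ≥ 0, confirming Bessel's inequality. (The deficit equals ||v − Σ <v,e_j> e_j||^2, the squared distance from v to span{e_j}.)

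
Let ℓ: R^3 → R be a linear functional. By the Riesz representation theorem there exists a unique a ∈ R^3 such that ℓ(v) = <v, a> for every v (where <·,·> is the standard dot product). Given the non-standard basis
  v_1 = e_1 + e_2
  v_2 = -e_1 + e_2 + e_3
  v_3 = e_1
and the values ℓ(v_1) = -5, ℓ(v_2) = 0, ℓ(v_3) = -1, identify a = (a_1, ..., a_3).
a = (-1, -4, 3)

Write a = (a_1, ..., a_3) in the standard basis. For each basis vector v_i, ℓ(v_i) = <v_i, a> is a linear equation in the a_j's. Collect the n equations into a matrix system V a = ℓ, where row i of V is v_i (expressed in the standard basis). Since V is invertible (lower-triangular with 1s on the diagonal, up to permutation), solve by back-substitution:
  V =
[[1, 1, 0],
 [-1, 1, 1],
 [1, 0, 0]]
  V a = (-5, 0, -1)
Solving gives a = (-1, -4, 3).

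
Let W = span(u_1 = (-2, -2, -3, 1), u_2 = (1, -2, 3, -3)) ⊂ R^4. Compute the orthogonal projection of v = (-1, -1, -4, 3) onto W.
proj_W(v) = (-322/157, -67/157, -1221/314, 747/314)

Set up U = [u_1 | ... | u_2] ∈ R^(4×2). The projector onto W = col(U) is P = U (U^T U)^(-1) U^T.
Compute U^T U =
  [18, -10]
  [-10, 23],
and U^T v = (19, -20).
Solve U^T U · c = U^T v for the coefficients: c = (237/314, -85/157). The projection is proj_W(v) = U c.
Check: (v - proj_W(v)) · u_1 = 0  (should be 0).
Check: (v - proj_W(v)) · u_2 = 0  (should be 0).
Result: proj_W(v) = (-322/157, -67/157, -1221/314, 747/314).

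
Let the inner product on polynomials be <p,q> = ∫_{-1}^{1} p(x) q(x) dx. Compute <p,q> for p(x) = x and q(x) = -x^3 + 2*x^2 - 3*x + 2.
<p,q> = -12/5

Expand the product: p(x)·q(x) = -x^4 + 2*x^3 - 3*x^2 + 2*x.
∫_{-1}^{1} of each monomial x^k gives [2/(k+1) if k even, 0 if k odd]. Integrating term-by-term (or equivalently evaluating the antiderivative F(x) = -x^5/5 + x^4/2 - x^3 + x^2 at the endpoints):
  F(1) − F(−1) = 3/10 − (27/10) = -12/5.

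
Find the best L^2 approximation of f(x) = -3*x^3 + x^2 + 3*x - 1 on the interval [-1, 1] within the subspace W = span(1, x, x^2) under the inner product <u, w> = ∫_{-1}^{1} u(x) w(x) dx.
g(x) = x^2 + 6*x/5 - 1

The best approximation g ∈ W is the orthogonal projection of f onto W. Writing g = a_0 + a_1 x + a_2 x^2, the coefficients solve the normal equations G · a = b where
  G_{ij} = <φ_i, φ_j> and b_i = <f, φ_i>, with φ_0 = 1, φ_1 = x, φ_2 = x^2.
G =
  [2, 0, 2/3]
  [0, 2/3, 0]
  [2/3, 0, 2/5],
b = (-4/3, 4/5, -4/15).
Solving gives a_0 = -1, a_1 = 6/5, a_2 = 1, so
  g(x) = x^2 + 6*x/5 - 1.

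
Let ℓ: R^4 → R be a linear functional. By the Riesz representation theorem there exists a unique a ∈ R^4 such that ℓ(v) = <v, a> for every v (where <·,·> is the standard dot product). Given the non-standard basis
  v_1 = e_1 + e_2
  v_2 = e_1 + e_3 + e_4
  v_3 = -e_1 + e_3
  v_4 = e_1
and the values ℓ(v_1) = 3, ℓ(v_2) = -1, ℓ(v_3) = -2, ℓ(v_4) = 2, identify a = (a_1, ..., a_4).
a = (2, 1, 0, -3)

Write a = (a_1, ..., a_4) in the standard basis. For each basis vector v_i, ℓ(v_i) = <v_i, a> is a linear equation in the a_j's. Collect the n equations into a matrix system V a = ℓ, where row i of V is v_i (expressed in the standard basis). Since V is invertible (lower-triangular with 1s on the diagonal, up to permutation), solve by back-substitution:
  V =
[[1, 1, 0, 0],
 [1, 0, 1, 1],
 [-1, 0, 1, 0],
 [1, 0, 0, 0]]
  V a = (3, -1, -2, 2)
Solving gives a = (2, 1, 0, -3).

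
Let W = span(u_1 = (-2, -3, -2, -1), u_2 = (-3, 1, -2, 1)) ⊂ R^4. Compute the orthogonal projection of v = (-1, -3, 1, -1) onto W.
proj_W(v) = (1/39, -103/39, -6/13, -47/39)

Set up U = [u_1 | ... | u_2] ∈ R^(4×2). The projector onto W = col(U) is P = U (U^T U)^(-1) U^T.
Compute U^T U =
  [18, 6]
  [6, 15],
and U^T v = (10, -3).
Solve U^T U · c = U^T v for the coefficients: c = (28/39, -19/39). The projection is proj_W(v) = U c.
Check: (v - proj_W(v)) · u_1 = 0  (should be 0).
Check: (v - proj_W(v)) · u_2 = 0  (should be 0).
Result: proj_W(v) = (1/39, -103/39, -6/13, -47/39).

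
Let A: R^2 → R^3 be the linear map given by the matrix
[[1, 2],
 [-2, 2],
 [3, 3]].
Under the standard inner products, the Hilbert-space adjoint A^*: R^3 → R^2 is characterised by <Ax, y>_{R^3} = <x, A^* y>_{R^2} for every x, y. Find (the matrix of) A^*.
A^* = A^T =
[[1, -2, 3],
 [2, 2, 3]]

For real matrices with standard dot products, the defining identity <Ax, y> = <x, A^* y> gives (Ax)^T y = x^T (A^*) y, i.e. x^T A^T y = x^T (A^*) y. Since this holds for all x, y, we must have A^* = A^T. Therefore
A^* =
[[1, -2, 3],
 [2, 2, 3]].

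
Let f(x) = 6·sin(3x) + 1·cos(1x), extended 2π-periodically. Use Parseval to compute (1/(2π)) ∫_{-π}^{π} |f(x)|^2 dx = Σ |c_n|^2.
Σ |c_n|^2 = 37/2

Expand |f|^2 and use orthogonality of {sin(nx), cos(mx)} on [-π, π]:
  ∫_{-π}^{π} sin(nx)^2 dx = π, ∫ cos(mx)^2 dx = π, and cross terms integrate to 0.
So ∫_{-π}^{π} f(x)^2 dx = 6^2 · π + 1^2 · π = (36 + 1)π.
Divide by 2π: (36 + 1)/2 = 37/2.
By Parseval, this equals Σ |c_n|^2.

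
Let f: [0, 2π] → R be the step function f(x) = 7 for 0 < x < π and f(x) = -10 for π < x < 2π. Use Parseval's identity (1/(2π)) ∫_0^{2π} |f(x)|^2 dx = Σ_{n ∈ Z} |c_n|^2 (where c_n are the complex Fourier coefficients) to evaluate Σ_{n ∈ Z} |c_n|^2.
Σ |c_n|^2 = 149/2

Parseval equates the L^2 energy of f (normalised by 1/(2π)) with the ℓ^2 sum of its Fourier coefficients: (1/(2π)) ∫_0^{2π} |f|^2 = Σ |c_n|^2.
Compute the left side: (1/(2π)) [∫_0^π 7^2 dx + ∫_π^{2π} (-10)^2 dx] = (1/(2π)) · (49π + 100π) = (49 + 100)/2 = 149/2.
So Σ_{n ∈ Z} |c_n|^2 = 149/2.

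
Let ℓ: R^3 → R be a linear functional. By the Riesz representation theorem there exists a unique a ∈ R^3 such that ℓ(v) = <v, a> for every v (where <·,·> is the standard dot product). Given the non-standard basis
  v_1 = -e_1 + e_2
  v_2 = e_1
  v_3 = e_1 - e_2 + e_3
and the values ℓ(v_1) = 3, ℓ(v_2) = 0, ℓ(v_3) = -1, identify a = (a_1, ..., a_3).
a = (0, 3, 2)

Write a = (a_1, ..., a_3) in the standard basis. For each basis vector v_i, ℓ(v_i) = <v_i, a> is a linear equation in the a_j's. Collect the n equations into a matrix system V a = ℓ, where row i of V is v_i (expressed in the standard basis). Since V is invertible (lower-triangular with 1s on the diagonal, up to permutation), solve by back-substitution:
  V =
[[-1, 1, 0],
 [1, 0, 0],
 [1, -1, 1]]
  V a = (3, 0, -1)
Solving gives a = (0, 3, 2).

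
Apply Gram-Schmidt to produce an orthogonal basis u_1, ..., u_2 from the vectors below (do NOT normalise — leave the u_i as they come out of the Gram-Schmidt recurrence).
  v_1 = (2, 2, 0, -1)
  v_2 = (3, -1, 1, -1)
Orthogonal basis:
  u_1 = (2, 2, 0, -1)
  u_2 = (17/9, -19/9, 1, -4/9)

Apply the Gram-Schmidt recurrence
  u_1 = v_1
  u_i = v_i − Σ_{j<i} ((v_i · u_j) / (u_j · u_j)) · u_j.

Step by step this gives:
  u_1 = (2, 2, 0, -1)
  u_2 = (17/9, -19/9, 1, -4/9)

Orthogonality check:
  u_2 · u_1 = 0 (should be 0)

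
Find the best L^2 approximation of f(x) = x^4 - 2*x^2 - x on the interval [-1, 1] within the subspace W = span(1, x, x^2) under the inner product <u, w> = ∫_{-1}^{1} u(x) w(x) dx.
g(x) = -8*x^2/7 - x - 3/35

The best approximation g ∈ W is the orthogonal projection of f onto W. Writing g = a_0 + a_1 x + a_2 x^2, the coefficients solve the normal equations G · a = b where
  G_{ij} = <φ_i, φ_j> and b_i = <f, φ_i>, with φ_0 = 1, φ_1 = x, φ_2 = x^2.
G =
  [2, 0, 2/3]
  [0, 2/3, 0]
  [2/3, 0, 2/5],
b = (-14/15, -2/3, -18/35).
Solving gives a_0 = -3/35, a_1 = -1, a_2 = -8/7, so
  g(x) = -8*x^2/7 - x - 3/35.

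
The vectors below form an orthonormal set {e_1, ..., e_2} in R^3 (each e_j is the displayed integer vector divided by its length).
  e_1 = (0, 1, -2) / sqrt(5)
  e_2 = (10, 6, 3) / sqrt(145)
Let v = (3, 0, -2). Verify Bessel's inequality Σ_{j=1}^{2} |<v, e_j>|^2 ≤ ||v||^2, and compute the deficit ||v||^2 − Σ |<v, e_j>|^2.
Σ |<v, e_j>|^2 = 208/29; ||v||^2 = 13; deficit = 169/29

Write each e_j = u_j / sqrt(<u_j, u_j>) where u_j is the displayed integer vector. Then <v, e_j> = <v, u_j> / sqrt(<u_j, u_j>), so |<v, e_j>|^2 = <v, u_j>^2 / <u_j, u_j>.
Coefficients: <v, e_1> = 4/sqrt(5), <v, e_2> = 24/sqrt(145).
Square and sum: Σ |<v, e_j>|^2 = 208/29.
Compute ||v||^2 = v·v = 13.
Deficit = 13 − 208/29 = 169/29 ≥ 0, confirming Bessel's inequality. (The deficit equals ||v − Σ <v,e_j> e_j||^2, the squared distance from v to span{e_j}.)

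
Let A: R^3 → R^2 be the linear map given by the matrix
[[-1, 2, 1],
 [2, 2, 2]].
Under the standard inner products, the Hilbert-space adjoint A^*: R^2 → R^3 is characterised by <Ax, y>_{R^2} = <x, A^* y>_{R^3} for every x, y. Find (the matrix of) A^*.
A^* = A^T =
[[-1, 2],
 [2, 2],
 [1, 2]]

For real matrices with standard dot products, the defining identity <Ax, y> = <x, A^* y> gives (Ax)^T y = x^T (A^*) y, i.e. x^T A^T y = x^T (A^*) y. Since this holds for all x, y, we must have A^* = A^T. Therefore
A^* =
[[-1, 2],
 [2, 2],
 [1, 2]].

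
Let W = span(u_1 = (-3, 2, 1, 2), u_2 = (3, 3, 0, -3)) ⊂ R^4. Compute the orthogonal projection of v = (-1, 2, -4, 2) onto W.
proj_W(v) = (-17/15, 13/15, 2/5, 11/15)

Set up U = [u_1 | ... | u_2] ∈ R^(4×2). The projector onto W = col(U) is P = U (U^T U)^(-1) U^T.
Compute U^T U =
  [18, -9]
  [-9, 27],
and U^T v = (7, -3).
Solve U^T U · c = U^T v for the coefficients: c = (2/5, 1/45). The projection is proj_W(v) = U c.
Check: (v - proj_W(v)) · u_1 = 0  (should be 0).
Check: (v - proj_W(v)) · u_2 = 0  (should be 0).
Result: proj_W(v) = (-17/15, 13/15, 2/5, 11/15).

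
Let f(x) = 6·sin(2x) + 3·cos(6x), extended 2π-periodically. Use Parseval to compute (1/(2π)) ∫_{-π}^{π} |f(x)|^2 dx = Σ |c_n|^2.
Σ |c_n|^2 = 45/2

Expand |f|^2 and use orthogonality of {sin(nx), cos(mx)} on [-π, π]:
  ∫_{-π}^{π} sin(nx)^2 dx = π, ∫ cos(mx)^2 dx = π, and cross terms integrate to 0.
So ∫_{-π}^{π} f(x)^2 dx = 6^2 · π + 3^2 · π = (36 + 9)π.
Divide by 2π: (36 + 9)/2 = 45/2.
By Parseval, this equals Σ |c_n|^2.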